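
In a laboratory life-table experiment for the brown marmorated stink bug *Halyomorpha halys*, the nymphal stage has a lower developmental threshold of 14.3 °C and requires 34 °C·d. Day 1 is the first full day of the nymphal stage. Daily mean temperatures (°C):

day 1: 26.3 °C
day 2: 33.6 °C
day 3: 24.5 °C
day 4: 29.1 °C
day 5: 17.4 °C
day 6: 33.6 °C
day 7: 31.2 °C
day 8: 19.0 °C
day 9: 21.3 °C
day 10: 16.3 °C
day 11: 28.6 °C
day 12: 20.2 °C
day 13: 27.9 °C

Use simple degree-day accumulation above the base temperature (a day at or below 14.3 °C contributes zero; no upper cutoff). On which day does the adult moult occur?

day 3

Daily DD above 14.3 °C: 12.0, 19.3, 10.2, 14.8, 3.1, 19.3, 16.9, 4.7, 7.0, 2.0, 14.3, 5.9, 13.6.
Cumulative: 12.0, 31.3, 41.5, 56.3, 59.4, 78.7, 95.6, 100.3, 107.3, 109.3, 123.6, 129.5, 143.1.
The total first reaches 34 DD on day 3.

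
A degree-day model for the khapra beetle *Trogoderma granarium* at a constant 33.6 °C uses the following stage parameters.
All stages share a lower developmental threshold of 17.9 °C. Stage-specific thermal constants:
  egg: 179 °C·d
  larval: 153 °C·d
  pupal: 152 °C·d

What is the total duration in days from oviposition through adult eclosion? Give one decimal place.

30.8 days

Daily accumulation at 33.6 °C = 33.6 − 17.9 = 15.7 DD/day.
Total K = 179 + 153 + 152 = 484 DD.
Total duration = 484 / 15.7 = 30.828 ≈ 30.8 days.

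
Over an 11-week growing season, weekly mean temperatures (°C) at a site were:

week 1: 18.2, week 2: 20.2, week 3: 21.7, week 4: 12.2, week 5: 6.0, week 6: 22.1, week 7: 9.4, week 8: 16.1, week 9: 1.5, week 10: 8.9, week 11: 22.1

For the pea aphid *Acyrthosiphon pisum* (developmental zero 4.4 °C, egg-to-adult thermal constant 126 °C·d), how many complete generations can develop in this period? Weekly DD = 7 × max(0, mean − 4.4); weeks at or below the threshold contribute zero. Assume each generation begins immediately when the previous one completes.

Weekly DD (7 × max(0, T̄ − 4.4)): 96.6, 110.6, 121.1, 54.6, 11.2, 123.9, 35.0, 81.9, 0.0, 31.5, 123.9.
Season total = 790.3 DD.
Complete generations = ⌊790.3 / 126⌋ = 6.

6 generations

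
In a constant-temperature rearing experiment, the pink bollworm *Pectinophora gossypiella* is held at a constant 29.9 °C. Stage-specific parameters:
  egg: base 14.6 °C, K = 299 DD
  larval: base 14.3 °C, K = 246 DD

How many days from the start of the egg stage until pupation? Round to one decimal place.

egg: 299 / (29.9 − 14.6) = 299 / 15.3 = 19.542 d.
larval: 246 / (29.9 − 14.3) = 246 / 15.6 = 15.769 d.
Sum = 35.312 ≈ 35.3 days.

35.3 days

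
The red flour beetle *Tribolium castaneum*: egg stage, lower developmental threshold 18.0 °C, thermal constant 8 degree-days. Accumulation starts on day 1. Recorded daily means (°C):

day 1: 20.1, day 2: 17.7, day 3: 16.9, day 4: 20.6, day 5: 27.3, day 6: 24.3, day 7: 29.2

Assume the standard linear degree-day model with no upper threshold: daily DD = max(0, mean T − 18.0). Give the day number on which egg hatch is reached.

Daily DD above 18.0 °C: 2.1, 0.0, 0.0, 2.6, 9.3, 6.3, 11.2.
Cumulative: 2.1, 2.1, 2.1, 4.7, 14.0, 20.3, 31.5.
The total first reaches 8 DD on day 5.

day 5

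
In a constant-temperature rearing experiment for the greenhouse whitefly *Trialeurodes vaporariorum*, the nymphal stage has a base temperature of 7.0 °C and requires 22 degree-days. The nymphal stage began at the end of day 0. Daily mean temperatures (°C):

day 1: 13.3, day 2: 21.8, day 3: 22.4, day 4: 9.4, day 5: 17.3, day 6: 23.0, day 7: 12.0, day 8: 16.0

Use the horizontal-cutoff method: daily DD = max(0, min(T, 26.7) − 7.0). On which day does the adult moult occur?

day 3

Daily DD above 7.0 °C (capped at 19.7): 6.3, 14.8, 15.4, 2.4, 10.3, 16.0, 5.0, 9.0.
Cumulative: 6.3, 21.1, 36.5, 38.9, 49.2, 65.2, 70.2, 79.2.
The total first reaches 22 DD on day 3.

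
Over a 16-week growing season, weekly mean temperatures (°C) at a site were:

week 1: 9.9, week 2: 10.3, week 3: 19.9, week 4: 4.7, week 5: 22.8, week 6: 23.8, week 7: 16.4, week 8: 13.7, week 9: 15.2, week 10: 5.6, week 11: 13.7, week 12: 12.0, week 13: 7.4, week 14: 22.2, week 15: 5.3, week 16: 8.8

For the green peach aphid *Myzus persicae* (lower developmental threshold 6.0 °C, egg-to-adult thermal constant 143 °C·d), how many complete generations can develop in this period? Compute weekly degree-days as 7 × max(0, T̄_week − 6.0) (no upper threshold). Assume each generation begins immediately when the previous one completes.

Weekly DD (7 × max(0, T̄ − 6.0)): 27.3, 30.1, 97.3, 0.0, 117.6, 124.6, 72.8, 53.9, 64.4, 0.0, 53.9, 42.0, 9.8, 113.4, 0.0, 19.6.
Season total = 826.7 DD.
Complete generations = ⌊826.7 / 143⌋ = 5.

5 generations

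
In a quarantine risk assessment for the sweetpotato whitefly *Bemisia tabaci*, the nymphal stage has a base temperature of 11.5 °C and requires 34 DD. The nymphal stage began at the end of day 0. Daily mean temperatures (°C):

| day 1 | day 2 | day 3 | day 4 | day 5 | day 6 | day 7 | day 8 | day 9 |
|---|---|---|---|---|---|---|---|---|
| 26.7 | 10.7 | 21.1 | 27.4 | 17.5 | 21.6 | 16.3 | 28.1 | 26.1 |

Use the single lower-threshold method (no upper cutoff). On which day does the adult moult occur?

Daily DD above 11.5 °C: 15.2, 0.0, 9.6, 15.9, 6.0, 10.1, 4.8, 16.6, 14.6.
Cumulative: 15.2, 15.2, 24.8, 40.7, 46.7, 56.8, 61.6, 78.2, 92.8.
The total first reaches 34 DD on day 4.

day 4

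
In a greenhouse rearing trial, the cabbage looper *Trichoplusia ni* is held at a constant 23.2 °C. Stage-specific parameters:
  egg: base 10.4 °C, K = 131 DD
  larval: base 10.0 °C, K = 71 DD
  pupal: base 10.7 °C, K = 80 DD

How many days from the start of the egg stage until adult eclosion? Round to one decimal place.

22.0 days

egg: 131 / (23.2 − 10.4) = 131 / 12.8 = 10.234 d.
larval: 71 / (23.2 − 10.0) = 71 / 13.2 = 5.379 d.
pupal: 80 / (23.2 − 10.7) = 80 / 12.5 = 6.400 d.
Sum = 22.013 ≈ 22.0 days.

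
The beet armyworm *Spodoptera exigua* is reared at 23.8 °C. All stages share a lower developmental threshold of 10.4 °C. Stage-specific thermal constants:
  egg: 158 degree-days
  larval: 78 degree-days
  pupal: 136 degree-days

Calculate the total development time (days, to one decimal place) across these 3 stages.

Daily accumulation at 23.8 °C = 23.8 − 10.4 = 13.4 DD/day.
Total K = 158 + 78 + 136 = 372 DD.
Total duration = 372 / 13.4 = 27.761 ≈ 27.8 days.

27.8 days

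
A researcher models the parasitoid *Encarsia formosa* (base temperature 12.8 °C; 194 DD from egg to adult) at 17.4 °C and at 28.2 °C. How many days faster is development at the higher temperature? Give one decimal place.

29.6 days

At 17.4 °C: 194 / (17.4 − 12.8) = 194 / 4.6 = 42.174 d.
At 28.2 °C: 194 / (28.2 − 12.8) = 194 / 15.4 = 12.597 d.
Difference = |42.174 − 12.597| = 29.577 ≈ 29.6 days.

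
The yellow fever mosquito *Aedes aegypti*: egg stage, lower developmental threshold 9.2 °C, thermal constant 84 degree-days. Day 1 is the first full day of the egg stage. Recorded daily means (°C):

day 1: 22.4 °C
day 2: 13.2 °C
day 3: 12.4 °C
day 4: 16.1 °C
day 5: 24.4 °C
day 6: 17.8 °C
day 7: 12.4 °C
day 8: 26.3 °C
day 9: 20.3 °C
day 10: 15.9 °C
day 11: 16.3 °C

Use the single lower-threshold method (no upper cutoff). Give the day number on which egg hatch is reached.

day 10

Daily DD above 9.2 °C: 13.2, 4.0, 3.2, 6.9, 15.2, 8.6, 3.2, 17.1, 11.1, 6.7, 7.1.
Cumulative: 13.2, 17.2, 20.4, 27.3, 42.5, 51.1, 54.3, 71.4, 82.5, 89.2, 96.3.
The total first reaches 84 DD on day 10.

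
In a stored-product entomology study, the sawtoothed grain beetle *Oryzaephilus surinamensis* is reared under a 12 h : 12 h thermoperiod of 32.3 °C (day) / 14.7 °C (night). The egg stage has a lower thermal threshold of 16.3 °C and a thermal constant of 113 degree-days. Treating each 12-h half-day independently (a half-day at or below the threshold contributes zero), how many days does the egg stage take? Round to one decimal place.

14.1 days

Day half: max(0, 32.3 − 16.3) × 0.5 = 16.0 × 0.5 = 8.00 DD.
Night half: max(0, 14.7 − 16.3) × 0.5 = 0.0 × 0.5 = 0.00 DD.
Per 24 h: 8.00 DD/day.
Duration = 113 / 8.00 = 14.125 ≈ 14.1 days.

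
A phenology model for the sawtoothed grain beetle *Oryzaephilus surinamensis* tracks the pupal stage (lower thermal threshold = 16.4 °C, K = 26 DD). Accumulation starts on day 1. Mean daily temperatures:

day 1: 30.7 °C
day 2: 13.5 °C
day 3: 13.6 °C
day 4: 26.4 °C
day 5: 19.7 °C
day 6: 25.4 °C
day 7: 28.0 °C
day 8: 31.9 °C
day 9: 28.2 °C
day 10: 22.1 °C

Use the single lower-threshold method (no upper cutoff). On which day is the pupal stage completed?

Daily DD above 16.4 °C: 14.3, 0.0, 0.0, 10.0, 3.3, 9.0, 11.6, 15.5, 11.8, 5.7.
Cumulative: 14.3, 14.3, 14.3, 24.3, 27.6, 36.6, 48.2, 63.7, 75.5, 81.2.
The total first reaches 26 DD on day 5.

day 5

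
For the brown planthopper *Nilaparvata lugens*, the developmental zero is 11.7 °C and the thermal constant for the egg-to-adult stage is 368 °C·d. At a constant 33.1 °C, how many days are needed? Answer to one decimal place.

Daily accumulation = 33.1 − 11.7 = 21.4 DD/day.
Duration = 368 / 21.4 = 17.196 ≈ 17.2 days.

17.2 days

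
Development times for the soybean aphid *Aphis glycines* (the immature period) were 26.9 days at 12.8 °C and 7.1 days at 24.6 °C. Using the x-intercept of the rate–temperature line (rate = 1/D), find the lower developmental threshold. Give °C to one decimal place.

Under the model K = D·(T − T_b), so D₁·(T₁ − T_b) = D₂·(T₂ − T_b).
26.9·(12.8 − T_b) = 7.1·(24.6 − T_b)
T_b = (26.9·12.8 − 7.1·24.6) / (26.9 − 7.1) = 169.66 / 19.8 = 8.569 °C ≈ 8.6 °C.

8.6 °C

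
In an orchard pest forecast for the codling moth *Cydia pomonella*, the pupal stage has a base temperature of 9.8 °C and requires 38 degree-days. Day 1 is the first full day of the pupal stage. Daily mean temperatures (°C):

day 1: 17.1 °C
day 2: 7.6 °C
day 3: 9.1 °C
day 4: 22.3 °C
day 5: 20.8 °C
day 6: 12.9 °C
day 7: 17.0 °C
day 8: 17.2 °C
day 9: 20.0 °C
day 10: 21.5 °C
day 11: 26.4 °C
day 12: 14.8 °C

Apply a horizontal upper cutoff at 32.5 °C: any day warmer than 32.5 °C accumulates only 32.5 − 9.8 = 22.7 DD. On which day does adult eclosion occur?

day 7

Daily DD above 9.8 °C (capped at 22.7): 7.3, 0.0, 0.0, 12.5, 11.0, 3.1, 7.2, 7.4, 10.2, 11.7, 16.6, 5.0.
Cumulative: 7.3, 7.3, 7.3, 19.8, 30.8, 33.9, 41.1, 48.5, 58.7, 70.4, 87.0, 92.0.
The total first reaches 38 DD on day 7.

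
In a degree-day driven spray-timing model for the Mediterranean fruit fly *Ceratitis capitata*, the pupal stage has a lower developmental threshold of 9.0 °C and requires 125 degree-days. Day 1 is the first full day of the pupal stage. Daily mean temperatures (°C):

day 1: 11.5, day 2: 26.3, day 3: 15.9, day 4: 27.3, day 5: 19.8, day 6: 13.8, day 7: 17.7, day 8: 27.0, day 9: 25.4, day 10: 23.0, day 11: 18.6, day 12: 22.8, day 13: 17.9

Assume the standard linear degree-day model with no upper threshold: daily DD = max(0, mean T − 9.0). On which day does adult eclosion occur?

Daily DD above 9.0 °C: 2.5, 17.3, 6.9, 18.3, 10.8, 4.8, 8.7, 18.0, 16.4, 14.0, 9.6, 13.8, 8.9.
Cumulative: 2.5, 19.8, 26.7, 45.0, 55.8, 60.6, 69.3, 87.3, 103.7, 117.7, 127.3, 141.1, 150.0.
The total first reaches 125 DD on day 11.

day 11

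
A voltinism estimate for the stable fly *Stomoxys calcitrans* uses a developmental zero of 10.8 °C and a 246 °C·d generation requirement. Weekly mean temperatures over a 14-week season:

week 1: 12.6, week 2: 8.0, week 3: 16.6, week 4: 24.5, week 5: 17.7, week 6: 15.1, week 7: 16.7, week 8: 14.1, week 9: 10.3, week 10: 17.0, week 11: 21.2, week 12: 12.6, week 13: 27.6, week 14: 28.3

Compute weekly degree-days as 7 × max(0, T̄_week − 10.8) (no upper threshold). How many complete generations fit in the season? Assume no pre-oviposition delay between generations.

Weekly DD (7 × max(0, T̄ − 10.8)): 12.6, 0.0, 40.6, 95.9, 48.3, 30.1, 41.3, 23.1, 0.0, 43.4, 72.8, 12.6, 117.6, 122.5.
Season total = 660.8 DD.
Complete generations = ⌊660.8 / 246⌋ = 2.

2 generations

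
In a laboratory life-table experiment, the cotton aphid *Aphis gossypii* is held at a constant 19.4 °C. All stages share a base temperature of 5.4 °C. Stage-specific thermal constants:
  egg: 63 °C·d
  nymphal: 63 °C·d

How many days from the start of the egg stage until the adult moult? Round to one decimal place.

9.0 days

Daily accumulation at 19.4 °C = 19.4 − 5.4 = 14.0 DD/day.
Total K = 63 + 63 = 126 DD.
Total duration = 126 / 14.0 = 9.000 ≈ 9.0 days.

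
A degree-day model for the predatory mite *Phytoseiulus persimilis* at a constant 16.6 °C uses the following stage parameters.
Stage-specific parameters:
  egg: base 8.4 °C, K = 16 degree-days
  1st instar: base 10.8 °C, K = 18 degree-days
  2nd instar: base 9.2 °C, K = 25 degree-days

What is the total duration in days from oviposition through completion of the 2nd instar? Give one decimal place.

8.4 days

egg: 16 / (16.6 − 8.4) = 16 / 8.2 = 1.951 d.
1st instar: 18 / (16.6 − 10.8) = 18 / 5.8 = 3.103 d.
2nd instar: 25 / (16.6 − 9.2) = 25 / 7.4 = 3.378 d.
Sum = 8.433 ≈ 8.4 days.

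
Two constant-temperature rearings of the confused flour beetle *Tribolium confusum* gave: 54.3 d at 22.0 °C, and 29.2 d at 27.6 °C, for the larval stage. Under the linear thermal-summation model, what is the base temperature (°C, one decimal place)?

15.5 °C

Under the model K = D·(T − T_b), so D₁·(T₁ − T_b) = D₂·(T₂ − T_b).
54.3·(22.0 − T_b) = 29.2·(27.6 − T_b)
T_b = (54.3·22.0 − 29.2·27.6) / (54.3 − 29.2) = 388.68 / 25.1 = 15.485 °C ≈ 15.5 °C.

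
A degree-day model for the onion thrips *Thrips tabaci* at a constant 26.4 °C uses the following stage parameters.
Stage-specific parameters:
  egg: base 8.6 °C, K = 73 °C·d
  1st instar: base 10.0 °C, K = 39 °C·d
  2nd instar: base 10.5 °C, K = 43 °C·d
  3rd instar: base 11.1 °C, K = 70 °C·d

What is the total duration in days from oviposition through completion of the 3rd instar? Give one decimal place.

13.8 days

egg: 73 / (26.4 − 8.6) = 73 / 17.8 = 4.101 d.
1st instar: 39 / (26.4 − 10.0) = 39 / 16.4 = 2.378 d.
2nd instar: 43 / (26.4 − 10.5) = 43 / 15.9 = 2.704 d.
3rd instar: 70 / (26.4 − 11.1) = 70 / 15.3 = 4.575 d.
Sum = 13.759 ≈ 13.8 days.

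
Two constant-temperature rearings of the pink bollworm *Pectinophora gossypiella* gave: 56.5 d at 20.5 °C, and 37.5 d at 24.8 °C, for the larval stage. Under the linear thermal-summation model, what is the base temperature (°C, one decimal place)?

12.0 °C

Equal thermal constants: D₁(T₁ − T_b) = D₂(T₂ − T_b).
56.5·(20.5 − T_b) = 37.5·(24.8 − T_b)
T_b = (56.5·20.5 − 37.5·24.8) / (56.5 − 37.5) = 228.25 / 19.0 = 12.013 °C ≈ 12.0 °C.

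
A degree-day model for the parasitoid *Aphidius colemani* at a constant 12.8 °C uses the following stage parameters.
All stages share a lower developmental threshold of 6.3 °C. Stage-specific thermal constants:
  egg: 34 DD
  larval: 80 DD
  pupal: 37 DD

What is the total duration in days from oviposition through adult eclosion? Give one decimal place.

23.2 days

Daily accumulation at 12.8 °C = 12.8 − 6.3 = 6.5 DD/day.
Total K = 34 + 80 + 37 = 151 DD.
Total duration = 151 / 6.5 = 23.231 ≈ 23.2 days.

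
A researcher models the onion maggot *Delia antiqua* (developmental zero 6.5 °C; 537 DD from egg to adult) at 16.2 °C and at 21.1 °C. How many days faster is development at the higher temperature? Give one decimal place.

18.6 days

At 16.2 °C: 537 / (16.2 − 6.5) = 537 / 9.7 = 55.361 d.
At 21.1 °C: 537 / (21.1 − 6.5) = 537 / 14.6 = 36.781 d.
Difference = |55.361 − 36.781| = 18.580 ≈ 18.6 days.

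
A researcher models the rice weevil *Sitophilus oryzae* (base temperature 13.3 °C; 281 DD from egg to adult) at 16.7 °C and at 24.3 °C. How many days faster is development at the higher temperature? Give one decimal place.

57.1 days

At 16.7 °C: 281 / (16.7 − 13.3) = 281 / 3.4 = 82.647 d.
At 24.3 °C: 281 / (24.3 − 13.3) = 281 / 11.0 = 25.545 d.
Difference = |82.647 − 25.545| = 57.102 ≈ 57.1 days.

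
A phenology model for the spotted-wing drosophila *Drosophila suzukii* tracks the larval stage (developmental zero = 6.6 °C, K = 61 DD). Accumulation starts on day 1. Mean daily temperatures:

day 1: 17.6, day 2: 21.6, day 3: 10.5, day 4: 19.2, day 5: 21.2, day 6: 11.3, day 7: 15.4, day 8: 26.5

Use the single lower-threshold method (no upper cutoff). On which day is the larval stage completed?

day 6

Daily DD above 6.6 °C: 11.0, 15.0, 3.9, 12.6, 14.6, 4.7, 8.8, 19.9.
Cumulative: 11.0, 26.0, 29.9, 42.5, 57.1, 61.8, 70.6, 90.5.
The total first reaches 61 DD on day 6.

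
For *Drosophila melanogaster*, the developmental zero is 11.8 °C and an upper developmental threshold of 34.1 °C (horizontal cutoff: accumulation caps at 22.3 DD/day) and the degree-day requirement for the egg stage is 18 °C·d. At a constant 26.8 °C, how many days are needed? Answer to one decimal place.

1.2 days

Daily accumulation = 26.8 − 11.8 = 15.0 DD/day.
Duration = 18 / 15.0 = 1.200 ≈ 1.2 days.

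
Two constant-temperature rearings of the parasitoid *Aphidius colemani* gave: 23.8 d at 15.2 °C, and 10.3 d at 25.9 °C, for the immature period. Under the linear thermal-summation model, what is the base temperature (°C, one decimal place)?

7.0 °C

Linear rate model ⇒ the product D·(T − T_b) is constant across temperatures.
23.8·(15.2 − T_b) = 10.3·(25.9 − T_b)
T_b = (23.8·15.2 − 10.3·25.9) / (23.8 − 10.3) = 94.99 / 13.5 = 7.036 °C ≈ 7.0 °C.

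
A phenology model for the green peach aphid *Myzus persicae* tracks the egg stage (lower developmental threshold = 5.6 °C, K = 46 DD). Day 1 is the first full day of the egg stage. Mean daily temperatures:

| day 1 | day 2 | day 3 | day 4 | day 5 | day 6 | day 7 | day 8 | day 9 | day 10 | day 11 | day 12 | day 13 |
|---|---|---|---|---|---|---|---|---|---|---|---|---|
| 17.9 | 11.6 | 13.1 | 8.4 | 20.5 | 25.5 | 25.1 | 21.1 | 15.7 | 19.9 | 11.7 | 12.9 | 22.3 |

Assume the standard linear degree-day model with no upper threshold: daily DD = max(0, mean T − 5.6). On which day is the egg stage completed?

day 6

Daily DD above 5.6 °C: 12.3, 6.0, 7.5, 2.8, 14.9, 19.9, 19.5, 15.5, 10.1, 14.3, 6.1, 7.3, 16.7.
Cumulative: 12.3, 18.3, 25.8, 28.6, 43.5, 63.4, 82.9, 98.4, 108.5, 122.8, 128.9, 136.2, 152.9.
The total first reaches 46 DD on day 6.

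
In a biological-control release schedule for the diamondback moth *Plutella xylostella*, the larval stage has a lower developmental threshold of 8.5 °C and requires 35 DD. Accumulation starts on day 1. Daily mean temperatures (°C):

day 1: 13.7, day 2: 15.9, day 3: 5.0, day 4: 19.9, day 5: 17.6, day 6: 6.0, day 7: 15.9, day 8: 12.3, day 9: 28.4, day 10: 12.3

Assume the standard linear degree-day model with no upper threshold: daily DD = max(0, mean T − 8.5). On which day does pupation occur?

Daily DD above 8.5 °C: 5.2, 7.4, 0.0, 11.4, 9.1, 0.0, 7.4, 3.8, 19.9, 3.8.
Cumulative: 5.2, 12.6, 12.6, 24.0, 33.1, 33.1, 40.5, 44.3, 64.2, 68.0.
The total first reaches 35 DD on day 7.

day 7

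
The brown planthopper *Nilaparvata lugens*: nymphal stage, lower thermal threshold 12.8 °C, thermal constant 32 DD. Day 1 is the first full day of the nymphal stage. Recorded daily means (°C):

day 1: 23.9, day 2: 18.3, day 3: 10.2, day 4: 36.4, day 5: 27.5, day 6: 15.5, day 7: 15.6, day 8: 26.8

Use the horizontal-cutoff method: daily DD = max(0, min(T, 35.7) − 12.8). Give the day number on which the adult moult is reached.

Daily DD above 12.8 °C (capped at 22.9): 11.1, 5.5, 0.0, 22.9, 14.7, 2.7, 2.8, 14.0.
Cumulative: 11.1, 16.6, 16.6, 39.5, 54.2, 56.9, 59.7, 73.7.
The total first reaches 32 DD on day 4.

day 4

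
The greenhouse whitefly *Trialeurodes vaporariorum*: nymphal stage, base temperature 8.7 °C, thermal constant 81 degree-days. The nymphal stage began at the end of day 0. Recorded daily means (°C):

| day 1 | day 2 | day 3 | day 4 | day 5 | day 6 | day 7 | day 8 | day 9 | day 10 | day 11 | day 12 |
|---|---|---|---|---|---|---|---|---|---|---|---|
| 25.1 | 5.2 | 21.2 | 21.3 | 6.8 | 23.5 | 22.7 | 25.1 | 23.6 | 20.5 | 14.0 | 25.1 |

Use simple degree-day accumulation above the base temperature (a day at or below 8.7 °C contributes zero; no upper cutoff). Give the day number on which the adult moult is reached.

day 8

Daily DD above 8.7 °C: 16.4, 0.0, 12.5, 12.6, 0.0, 14.8, 14.0, 16.4, 14.9, 11.8, 5.3, 16.4.
Cumulative: 16.4, 16.4, 28.9, 41.5, 41.5, 56.3, 70.3, 86.7, 101.6, 113.4, 118.7, 135.1.
The total first reaches 81 DD on day 8.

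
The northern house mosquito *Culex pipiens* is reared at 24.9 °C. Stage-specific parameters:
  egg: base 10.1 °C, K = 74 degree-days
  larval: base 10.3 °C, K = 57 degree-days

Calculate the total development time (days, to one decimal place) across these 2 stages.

8.9 days

egg: 74 / (24.9 − 10.1) = 74 / 14.8 = 5.000 d.
larval: 57 / (24.9 − 10.3) = 57 / 14.6 = 3.904 d.
Sum = 8.904 ≈ 8.9 days.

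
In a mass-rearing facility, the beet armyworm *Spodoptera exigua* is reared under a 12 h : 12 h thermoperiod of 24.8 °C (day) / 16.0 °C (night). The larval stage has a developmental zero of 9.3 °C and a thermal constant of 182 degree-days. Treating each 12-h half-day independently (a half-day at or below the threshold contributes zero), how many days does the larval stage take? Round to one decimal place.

Day half: max(0, 24.8 − 9.3) × 0.5 = 15.5 × 0.5 = 7.75 DD.
Night half: max(0, 16.0 − 9.3) × 0.5 = 6.7 × 0.5 = 3.35 DD.
Per 24 h: 11.10 DD/day.
Duration = 182 / 11.10 = 16.396 ≈ 16.4 days.

16.4 days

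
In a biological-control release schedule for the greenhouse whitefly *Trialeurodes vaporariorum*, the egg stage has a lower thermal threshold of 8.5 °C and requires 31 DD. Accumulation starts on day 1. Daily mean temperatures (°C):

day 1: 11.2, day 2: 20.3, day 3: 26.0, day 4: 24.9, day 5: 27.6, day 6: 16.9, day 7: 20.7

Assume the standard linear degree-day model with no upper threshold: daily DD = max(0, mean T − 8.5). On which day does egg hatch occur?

Daily DD above 8.5 °C: 2.7, 11.8, 17.5, 16.4, 19.1, 8.4, 12.2.
Cumulative: 2.7, 14.5, 32.0, 48.4, 67.5, 75.9, 88.1.
The total first reaches 31 DD on day 3.

day 3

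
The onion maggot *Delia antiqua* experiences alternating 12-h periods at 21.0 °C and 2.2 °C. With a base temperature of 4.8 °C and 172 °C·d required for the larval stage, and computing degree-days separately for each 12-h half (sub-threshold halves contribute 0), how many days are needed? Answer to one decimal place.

21.2 days

Day half: max(0, 21.0 − 4.8) × 0.5 = 16.2 × 0.5 = 8.10 DD.
Night half: max(0, 2.2 − 4.8) × 0.5 = 0.0 × 0.5 = 0.00 DD.
Per 24 h: 8.10 DD/day.
Duration = 172 / 8.10 = 21.235 ≈ 21.2 days.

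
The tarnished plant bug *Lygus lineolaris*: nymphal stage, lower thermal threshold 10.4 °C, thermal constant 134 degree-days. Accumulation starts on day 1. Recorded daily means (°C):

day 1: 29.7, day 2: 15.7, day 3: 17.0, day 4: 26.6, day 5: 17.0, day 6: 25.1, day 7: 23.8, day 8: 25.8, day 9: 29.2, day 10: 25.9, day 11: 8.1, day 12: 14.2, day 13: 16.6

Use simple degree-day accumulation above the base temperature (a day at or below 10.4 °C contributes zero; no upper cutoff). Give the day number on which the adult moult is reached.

Daily DD above 10.4 °C: 19.3, 5.3, 6.6, 16.2, 6.6, 14.7, 13.4, 15.4, 18.8, 15.5, 0.0, 3.8, 6.2.
Cumulative: 19.3, 24.6, 31.2, 47.4, 54.0, 68.7, 82.1, 97.5, 116.3, 131.8, 131.8, 135.6, 141.8.
The total first reaches 134 DD on day 12.

day 12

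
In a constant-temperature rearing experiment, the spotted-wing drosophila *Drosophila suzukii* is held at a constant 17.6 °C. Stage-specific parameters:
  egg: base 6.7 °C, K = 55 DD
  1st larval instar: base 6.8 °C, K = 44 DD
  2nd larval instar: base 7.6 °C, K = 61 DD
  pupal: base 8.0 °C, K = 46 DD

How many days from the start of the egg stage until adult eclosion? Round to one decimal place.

egg: 55 / (17.6 − 6.7) = 55 / 10.9 = 5.046 d.
1st larval instar: 44 / (17.6 − 6.8) = 44 / 10.8 = 4.074 d.
2nd larval instar: 61 / (17.6 − 7.6) = 61 / 10.0 = 6.100 d.
pupal: 46 / (17.6 − 8.0) = 46 / 9.6 = 4.792 d.
Sum = 20.012 ≈ 20.0 days.

20.0 days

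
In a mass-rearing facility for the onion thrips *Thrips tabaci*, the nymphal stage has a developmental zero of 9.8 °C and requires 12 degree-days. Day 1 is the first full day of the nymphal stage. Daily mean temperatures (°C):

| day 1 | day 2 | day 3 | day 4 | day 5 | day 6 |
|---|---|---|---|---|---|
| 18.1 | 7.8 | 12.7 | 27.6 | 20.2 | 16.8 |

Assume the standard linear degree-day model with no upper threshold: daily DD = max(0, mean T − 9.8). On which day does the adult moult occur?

Daily DD above 9.8 °C: 8.3, 0.0, 2.9, 17.8, 10.4, 7.0.
Cumulative: 8.3, 8.3, 11.2, 29.0, 39.4, 46.4.
The total first reaches 12 DD on day 4.

day 4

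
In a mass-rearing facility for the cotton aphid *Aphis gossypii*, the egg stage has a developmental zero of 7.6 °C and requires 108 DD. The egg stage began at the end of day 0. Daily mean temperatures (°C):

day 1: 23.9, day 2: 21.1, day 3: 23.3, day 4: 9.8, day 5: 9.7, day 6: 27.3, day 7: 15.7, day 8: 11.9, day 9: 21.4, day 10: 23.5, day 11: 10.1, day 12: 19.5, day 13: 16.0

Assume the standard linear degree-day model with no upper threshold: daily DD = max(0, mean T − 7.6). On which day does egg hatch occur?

day 10

Daily DD above 7.6 °C: 16.3, 13.5, 15.7, 2.2, 2.1, 19.7, 8.1, 4.3, 13.8, 15.9, 2.5, 11.9, 8.4.
Cumulative: 16.3, 29.8, 45.5, 47.7, 49.8, 69.5, 77.6, 81.9, 95.7, 111.6, 114.1, 126.0, 134.4.
The total first reaches 108 DD on day 10.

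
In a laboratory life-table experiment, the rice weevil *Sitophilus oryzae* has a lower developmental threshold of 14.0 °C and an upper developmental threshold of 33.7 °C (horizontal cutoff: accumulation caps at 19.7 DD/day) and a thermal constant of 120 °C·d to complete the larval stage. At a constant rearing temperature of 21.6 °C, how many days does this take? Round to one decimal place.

Daily accumulation = 21.6 − 14.0 = 7.6 DD/day.
Duration = 120 / 7.6 = 15.789 ≈ 15.8 days.

15.8 days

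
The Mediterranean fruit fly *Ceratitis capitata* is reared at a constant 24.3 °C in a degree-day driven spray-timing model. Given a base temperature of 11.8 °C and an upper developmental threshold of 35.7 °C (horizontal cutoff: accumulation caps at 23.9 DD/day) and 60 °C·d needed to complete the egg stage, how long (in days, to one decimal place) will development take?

4.8 days

Daily accumulation = 24.3 − 11.8 = 12.5 DD/day.
Duration = 60 / 12.5 = 4.800 ≈ 4.8 days.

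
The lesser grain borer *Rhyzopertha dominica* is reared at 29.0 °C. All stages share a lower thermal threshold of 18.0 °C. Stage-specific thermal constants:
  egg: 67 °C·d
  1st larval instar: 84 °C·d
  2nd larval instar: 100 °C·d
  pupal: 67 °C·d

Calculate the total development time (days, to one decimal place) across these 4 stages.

28.9 days

Daily accumulation at 29.0 °C = 29.0 − 18.0 = 11.0 DD/day.
Total K = 67 + 84 + 100 + 67 = 318 DD.
Total duration = 318 / 11.0 = 28.909 ≈ 28.9 days.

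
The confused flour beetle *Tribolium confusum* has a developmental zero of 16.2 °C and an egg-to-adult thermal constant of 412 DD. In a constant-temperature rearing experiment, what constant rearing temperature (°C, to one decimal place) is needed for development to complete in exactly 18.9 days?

Required daily accumulation = 412 / 18.9 = 21.799 DD/day.
T = T_base + 21.799 = 16.2 + 21.799 = 37.999 ≈ 38.0 °C.

38.0 °C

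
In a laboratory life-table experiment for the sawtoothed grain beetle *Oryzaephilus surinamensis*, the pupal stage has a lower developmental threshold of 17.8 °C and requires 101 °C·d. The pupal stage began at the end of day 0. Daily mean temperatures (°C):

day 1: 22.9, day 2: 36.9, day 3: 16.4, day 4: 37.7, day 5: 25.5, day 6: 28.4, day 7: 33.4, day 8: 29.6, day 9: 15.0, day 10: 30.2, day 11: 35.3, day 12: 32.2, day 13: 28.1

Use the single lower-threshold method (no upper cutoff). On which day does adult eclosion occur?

Daily DD above 17.8 °C: 5.1, 19.1, 0.0, 19.9, 7.7, 10.6, 15.6, 11.8, 0.0, 12.4, 17.5, 14.4, 10.3.
Cumulative: 5.1, 24.2, 24.2, 44.1, 51.8, 62.4, 78.0, 89.8, 89.8, 102.2, 119.7, 134.1, 144.4.
The total first reaches 101 DD on day 10.

day 10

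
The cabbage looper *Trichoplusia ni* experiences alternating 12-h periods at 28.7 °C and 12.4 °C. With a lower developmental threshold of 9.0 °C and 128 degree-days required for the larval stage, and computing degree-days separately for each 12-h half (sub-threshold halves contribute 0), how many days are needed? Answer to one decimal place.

Day half: max(0, 28.7 − 9.0) × 0.5 = 19.7 × 0.5 = 9.85 DD.
Night half: max(0, 12.4 − 9.0) × 0.5 = 3.4 × 0.5 = 1.70 DD.
Per 24 h: 11.55 DD/day.
Duration = 128 / 11.55 = 11.082 ≈ 11.1 days.

11.1 days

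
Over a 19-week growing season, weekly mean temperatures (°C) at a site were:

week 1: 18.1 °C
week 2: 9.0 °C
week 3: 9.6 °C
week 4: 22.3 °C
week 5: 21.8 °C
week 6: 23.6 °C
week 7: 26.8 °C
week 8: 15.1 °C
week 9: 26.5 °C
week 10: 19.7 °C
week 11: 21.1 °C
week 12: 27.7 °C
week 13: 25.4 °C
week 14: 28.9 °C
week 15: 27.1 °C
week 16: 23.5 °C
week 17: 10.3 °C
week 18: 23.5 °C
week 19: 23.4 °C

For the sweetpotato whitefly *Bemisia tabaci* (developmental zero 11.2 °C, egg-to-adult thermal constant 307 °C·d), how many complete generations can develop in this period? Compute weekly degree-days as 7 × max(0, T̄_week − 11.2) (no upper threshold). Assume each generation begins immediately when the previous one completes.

4 generations

Weekly DD (7 × max(0, T̄ − 11.2)): 48.3, 0.0, 0.0, 77.7, 74.2, 86.8, 109.2, 27.3, 107.1, 59.5, 69.3, 115.5, 99.4, 123.9, 111.3, 86.1, 0.0, 86.1, 85.4.
Season total = 1367.1 DD.
Complete generations = ⌊1367.1 / 307⌋ = 4.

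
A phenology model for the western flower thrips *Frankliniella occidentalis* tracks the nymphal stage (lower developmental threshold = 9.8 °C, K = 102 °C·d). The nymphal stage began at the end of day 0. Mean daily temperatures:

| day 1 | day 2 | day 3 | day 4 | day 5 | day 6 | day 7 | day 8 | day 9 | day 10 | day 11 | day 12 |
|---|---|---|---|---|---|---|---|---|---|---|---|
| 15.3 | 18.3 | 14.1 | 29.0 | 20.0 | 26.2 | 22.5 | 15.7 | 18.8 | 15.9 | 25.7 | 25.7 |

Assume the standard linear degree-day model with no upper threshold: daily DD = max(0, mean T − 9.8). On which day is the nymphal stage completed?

day 11

Daily DD above 9.8 °C: 5.5, 8.5, 4.3, 19.2, 10.2, 16.4, 12.7, 5.9, 9.0, 6.1, 15.9, 15.9.
Cumulative: 5.5, 14.0, 18.3, 37.5, 47.7, 64.1, 76.8, 82.7, 91.7, 97.8, 113.7, 129.6.
The total first reaches 102 DD on day 11.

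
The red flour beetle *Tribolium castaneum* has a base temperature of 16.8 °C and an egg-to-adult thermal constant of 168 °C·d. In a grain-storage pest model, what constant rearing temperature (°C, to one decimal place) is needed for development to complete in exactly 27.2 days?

23.0 °C

Required daily accumulation = 168 / 27.2 = 6.176 DD/day.
T = T_base + 6.176 = 16.8 + 6.176 = 22.976 ≈ 23.0 °C.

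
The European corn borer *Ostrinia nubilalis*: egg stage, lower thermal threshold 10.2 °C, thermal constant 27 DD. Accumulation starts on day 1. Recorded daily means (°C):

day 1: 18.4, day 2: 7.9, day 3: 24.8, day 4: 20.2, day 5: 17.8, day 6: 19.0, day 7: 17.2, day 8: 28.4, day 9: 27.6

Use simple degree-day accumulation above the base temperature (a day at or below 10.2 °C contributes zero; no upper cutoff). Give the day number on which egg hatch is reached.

day 4

Daily DD above 10.2 °C: 8.2, 0.0, 14.6, 10.0, 7.6, 8.8, 7.0, 18.2, 17.4.
Cumulative: 8.2, 8.2, 22.8, 32.8, 40.4, 49.2, 56.2, 74.4, 91.8.
The total first reaches 27 DD on day 4.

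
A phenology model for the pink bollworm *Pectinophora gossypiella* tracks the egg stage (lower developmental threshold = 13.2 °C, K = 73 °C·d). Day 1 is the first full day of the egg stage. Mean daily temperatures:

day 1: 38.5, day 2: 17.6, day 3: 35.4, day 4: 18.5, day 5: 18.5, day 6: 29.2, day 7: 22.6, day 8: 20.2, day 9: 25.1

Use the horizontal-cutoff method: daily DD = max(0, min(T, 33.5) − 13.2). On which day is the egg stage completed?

day 7

Daily DD above 13.2 °C (capped at 20.3): 20.3, 4.4, 20.3, 5.3, 5.3, 16.0, 9.4, 7.0, 11.9.
Cumulative: 20.3, 24.7, 45.0, 50.3, 55.6, 71.6, 81.0, 88.0, 99.9.
The total first reaches 73 DD on day 7.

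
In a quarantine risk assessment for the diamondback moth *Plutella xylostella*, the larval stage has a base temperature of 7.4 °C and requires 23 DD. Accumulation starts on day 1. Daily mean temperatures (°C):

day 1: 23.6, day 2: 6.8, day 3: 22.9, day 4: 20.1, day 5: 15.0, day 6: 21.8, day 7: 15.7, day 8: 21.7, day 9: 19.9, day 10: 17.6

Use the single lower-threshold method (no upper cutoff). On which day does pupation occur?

Daily DD above 7.4 °C: 16.2, 0.0, 15.5, 12.7, 7.6, 14.4, 8.3, 14.3, 12.5, 10.2.
Cumulative: 16.2, 16.2, 31.7, 44.4, 52.0, 66.4, 74.7, 89.0, 101.5, 111.7.
The total first reaches 23 DD on day 3.

day 3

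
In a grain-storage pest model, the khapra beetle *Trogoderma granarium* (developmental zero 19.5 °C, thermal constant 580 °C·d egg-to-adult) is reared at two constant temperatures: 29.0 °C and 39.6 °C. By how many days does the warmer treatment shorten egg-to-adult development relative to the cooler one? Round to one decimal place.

32.2 days

At 29.0 °C: 580 / (29.0 − 19.5) = 580 / 9.5 = 61.053 d.
At 39.6 °C: 580 / (39.6 − 19.5) = 580 / 20.1 = 28.856 d.
Difference = |61.053 − 28.856| = 32.197 ≈ 32.2 days.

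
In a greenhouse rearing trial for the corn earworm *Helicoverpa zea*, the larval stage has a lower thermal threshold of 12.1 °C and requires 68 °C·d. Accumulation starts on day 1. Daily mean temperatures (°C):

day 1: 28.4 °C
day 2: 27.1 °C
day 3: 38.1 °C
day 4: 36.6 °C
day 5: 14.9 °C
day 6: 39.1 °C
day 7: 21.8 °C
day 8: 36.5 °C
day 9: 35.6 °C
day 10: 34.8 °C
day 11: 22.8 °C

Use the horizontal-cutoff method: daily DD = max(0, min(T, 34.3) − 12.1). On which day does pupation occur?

Daily DD above 12.1 °C (capped at 22.2): 16.3, 15.0, 22.2, 22.2, 2.8, 22.2, 9.7, 22.2, 22.2, 22.2, 10.7.
Cumulative: 16.3, 31.3, 53.5, 75.7, 78.5, 100.7, 110.4, 132.6, 154.8, 177.0, 187.7.
The total first reaches 68 DD on day 4.

day 4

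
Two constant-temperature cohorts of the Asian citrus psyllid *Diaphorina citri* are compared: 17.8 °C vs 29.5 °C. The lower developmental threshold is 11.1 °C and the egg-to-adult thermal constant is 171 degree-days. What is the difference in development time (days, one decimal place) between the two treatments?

16.2 days

At 17.8 °C: 171 / (17.8 − 11.1) = 171 / 6.7 = 25.522 d.
At 29.5 °C: 171 / (29.5 − 11.1) = 171 / 18.4 = 9.293 d.
Difference = |25.522 − 9.293| = 16.229 ≈ 16.2 days.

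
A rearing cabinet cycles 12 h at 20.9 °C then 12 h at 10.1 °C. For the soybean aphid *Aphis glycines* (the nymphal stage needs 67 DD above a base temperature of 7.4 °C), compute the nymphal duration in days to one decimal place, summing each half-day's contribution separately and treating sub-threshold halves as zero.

Day half: max(0, 20.9 − 7.4) × 0.5 = 13.5 × 0.5 = 6.75 DD.
Night half: max(0, 10.1 − 7.4) × 0.5 = 2.7 × 0.5 = 1.35 DD.
Per 24 h: 8.10 DD/day.
Duration = 67 / 8.10 = 8.272 ≈ 8.3 days.

8.3 days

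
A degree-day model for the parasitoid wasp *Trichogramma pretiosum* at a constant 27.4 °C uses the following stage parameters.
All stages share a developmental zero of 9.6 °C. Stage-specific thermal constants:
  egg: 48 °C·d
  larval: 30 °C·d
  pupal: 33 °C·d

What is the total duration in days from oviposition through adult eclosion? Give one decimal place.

Daily accumulation at 27.4 °C = 27.4 − 9.6 = 17.8 DD/day.
Total K = 48 + 30 + 33 = 111 DD.
Total duration = 111 / 17.8 = 6.236 ≈ 6.2 days.

6.2 days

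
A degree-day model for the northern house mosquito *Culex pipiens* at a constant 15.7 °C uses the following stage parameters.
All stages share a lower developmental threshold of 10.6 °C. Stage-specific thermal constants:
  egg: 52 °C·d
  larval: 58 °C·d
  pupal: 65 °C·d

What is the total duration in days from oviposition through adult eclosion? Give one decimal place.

Daily accumulation at 15.7 °C = 15.7 − 10.6 = 5.1 DD/day.
Total K = 52 + 58 + 65 = 175 DD.
Total duration = 175 / 5.1 = 34.314 ≈ 34.3 days.

34.3 days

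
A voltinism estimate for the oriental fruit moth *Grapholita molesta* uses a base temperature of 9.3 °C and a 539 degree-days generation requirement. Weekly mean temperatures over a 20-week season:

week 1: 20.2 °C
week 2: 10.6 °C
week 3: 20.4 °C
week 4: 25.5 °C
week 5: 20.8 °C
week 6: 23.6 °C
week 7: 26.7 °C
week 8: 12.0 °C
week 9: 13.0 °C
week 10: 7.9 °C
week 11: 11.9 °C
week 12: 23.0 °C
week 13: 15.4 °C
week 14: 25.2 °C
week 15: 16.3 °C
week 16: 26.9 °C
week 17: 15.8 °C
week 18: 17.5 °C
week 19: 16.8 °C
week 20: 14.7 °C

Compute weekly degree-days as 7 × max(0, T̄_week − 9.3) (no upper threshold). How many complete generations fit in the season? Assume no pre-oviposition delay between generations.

Weekly DD (7 × max(0, T̄ − 9.3)): 76.3, 9.1, 77.7, 113.4, 80.5, 100.1, 121.8, 18.9, 25.9, 0.0, 18.2, 95.9, 42.7, 111.3, 49.0, 123.2, 45.5, 57.4, 52.5, 37.8.
Season total = 1257.2 DD.
Complete generations = ⌊1257.2 / 539⌋ = 2.

2 generations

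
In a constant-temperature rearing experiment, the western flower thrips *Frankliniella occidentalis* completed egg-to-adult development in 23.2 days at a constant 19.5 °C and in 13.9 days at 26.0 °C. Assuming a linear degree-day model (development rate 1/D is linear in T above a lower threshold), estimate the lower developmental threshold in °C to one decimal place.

Under the model K = D·(T − T_b), so D₁·(T₁ − T_b) = D₂·(T₂ − T_b).
23.2·(19.5 − T_b) = 13.9·(26.0 − T_b)
T_b = (23.2·19.5 − 13.9·26.0) / (23.2 − 13.9) = 91.00 / 9.3 = 9.785 °C ≈ 9.8 °C.

9.8 °C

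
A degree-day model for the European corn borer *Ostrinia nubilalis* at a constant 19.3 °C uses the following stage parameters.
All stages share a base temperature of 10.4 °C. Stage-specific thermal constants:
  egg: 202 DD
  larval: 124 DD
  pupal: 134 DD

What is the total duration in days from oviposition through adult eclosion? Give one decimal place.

Daily accumulation at 19.3 °C = 19.3 − 10.4 = 8.9 DD/day.
Total K = 202 + 124 + 134 = 460 DD.
Total duration = 460 / 8.9 = 51.685 ≈ 51.7 days.

51.7 days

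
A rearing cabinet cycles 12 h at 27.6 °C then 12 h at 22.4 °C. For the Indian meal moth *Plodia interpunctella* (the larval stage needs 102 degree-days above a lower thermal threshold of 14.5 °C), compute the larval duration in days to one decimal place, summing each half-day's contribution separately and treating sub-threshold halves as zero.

9.7 days

Day half: max(0, 27.6 − 14.5) × 0.5 = 13.1 × 0.5 = 6.55 DD.
Night half: max(0, 22.4 − 14.5) × 0.5 = 7.9 × 0.5 = 3.95 DD.
Per 24 h: 10.50 DD/day.
Duration = 102 / 10.50 = 9.714 ≈ 9.7 days.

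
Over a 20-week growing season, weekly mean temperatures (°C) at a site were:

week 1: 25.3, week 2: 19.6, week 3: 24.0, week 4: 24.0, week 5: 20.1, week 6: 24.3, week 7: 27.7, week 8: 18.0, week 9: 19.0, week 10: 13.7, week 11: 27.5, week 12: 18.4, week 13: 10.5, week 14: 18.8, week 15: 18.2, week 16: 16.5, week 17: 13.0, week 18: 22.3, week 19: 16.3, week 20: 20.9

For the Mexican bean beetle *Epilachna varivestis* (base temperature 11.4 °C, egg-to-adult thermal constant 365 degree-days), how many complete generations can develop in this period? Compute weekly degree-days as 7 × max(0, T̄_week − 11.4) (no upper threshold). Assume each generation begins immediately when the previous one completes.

3 generations

Weekly DD (7 × max(0, T̄ − 11.4)): 97.3, 57.4, 88.2, 88.2, 60.9, 90.3, 114.1, 46.2, 53.2, 16.1, 112.7, 49.0, 0.0, 51.8, 47.6, 35.7, 11.2, 76.3, 34.3, 66.5.
Season total = 1197.0 DD.
Complete generations = ⌊1197.0 / 365⌋ = 3.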